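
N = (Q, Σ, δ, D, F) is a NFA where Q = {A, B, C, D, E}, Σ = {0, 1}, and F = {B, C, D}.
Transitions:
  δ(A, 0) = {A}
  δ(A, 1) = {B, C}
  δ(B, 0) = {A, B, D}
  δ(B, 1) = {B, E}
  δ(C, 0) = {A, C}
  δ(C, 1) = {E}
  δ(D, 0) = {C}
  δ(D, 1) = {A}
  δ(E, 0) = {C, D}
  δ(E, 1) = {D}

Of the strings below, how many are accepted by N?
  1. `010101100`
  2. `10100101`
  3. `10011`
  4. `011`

`010101100`: accepted
`10100101`: accepted
`10011`: accepted
`011`: accepted

4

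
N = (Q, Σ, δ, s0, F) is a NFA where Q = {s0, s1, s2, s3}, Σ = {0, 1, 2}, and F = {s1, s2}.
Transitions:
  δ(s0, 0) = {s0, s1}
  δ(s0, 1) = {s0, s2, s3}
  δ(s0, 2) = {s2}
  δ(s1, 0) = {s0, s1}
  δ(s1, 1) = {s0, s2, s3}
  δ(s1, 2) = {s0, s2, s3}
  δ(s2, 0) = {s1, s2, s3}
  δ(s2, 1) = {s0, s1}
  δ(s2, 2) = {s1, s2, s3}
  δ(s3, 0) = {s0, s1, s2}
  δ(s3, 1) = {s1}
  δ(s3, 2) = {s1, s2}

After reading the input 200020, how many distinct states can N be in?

Start: {s0}
read 2: {s2}
read 0: {s1, s2, s3}
read 0: {s0, s1, s2, s3}
read 0: {s0, s1, s2, s3}
read 2: {s0, s1, s2, s3}
read 0: {s0, s1, s2, s3}
Final reachable set {s0, s1, s2, s3} has 4 states.

4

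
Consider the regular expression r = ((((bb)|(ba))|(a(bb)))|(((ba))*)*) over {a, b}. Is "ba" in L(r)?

The left alternative (((bb)|(ba))|(a(bb))) matches ba.

yes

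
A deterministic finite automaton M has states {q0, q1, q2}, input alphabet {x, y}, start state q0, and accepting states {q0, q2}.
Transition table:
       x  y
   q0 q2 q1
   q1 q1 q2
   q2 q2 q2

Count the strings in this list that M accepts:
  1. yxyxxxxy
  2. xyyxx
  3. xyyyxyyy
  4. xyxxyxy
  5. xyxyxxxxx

yxyxxxxy: accepted
xyyxx: accepted
xyyyxyyy: accepted
xyxxyxy: accepted
xyxyxxxxx: accepted

5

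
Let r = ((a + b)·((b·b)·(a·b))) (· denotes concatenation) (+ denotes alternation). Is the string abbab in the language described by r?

yes

Split as a·bbab: (a+b) matches a and ((b·b)·(a·b)) matches bbab.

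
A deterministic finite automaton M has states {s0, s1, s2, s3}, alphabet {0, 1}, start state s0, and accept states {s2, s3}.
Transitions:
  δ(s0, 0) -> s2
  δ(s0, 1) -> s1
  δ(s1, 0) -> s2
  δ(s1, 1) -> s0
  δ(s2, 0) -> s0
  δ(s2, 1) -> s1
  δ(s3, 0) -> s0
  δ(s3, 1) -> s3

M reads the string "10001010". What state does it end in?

s2

s0 --1--> s1
s1 --0--> s2
s2 --0--> s0
s0 --0--> s2
s2 --1--> s1
s1 --0--> s2
s2 --1--> s1
s1 --0--> s2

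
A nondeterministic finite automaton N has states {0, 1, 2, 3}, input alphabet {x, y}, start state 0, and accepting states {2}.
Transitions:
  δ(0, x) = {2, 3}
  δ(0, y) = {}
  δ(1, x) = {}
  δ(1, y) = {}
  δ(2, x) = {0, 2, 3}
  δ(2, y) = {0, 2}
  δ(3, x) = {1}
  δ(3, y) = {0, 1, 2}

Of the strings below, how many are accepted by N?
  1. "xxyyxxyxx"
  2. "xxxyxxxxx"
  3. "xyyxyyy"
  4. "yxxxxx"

"xxyyxxyxx": accepted
"xxxyxxxxx": accepted
"xyyxyyy": accepted
"yxxxxx": rejected

3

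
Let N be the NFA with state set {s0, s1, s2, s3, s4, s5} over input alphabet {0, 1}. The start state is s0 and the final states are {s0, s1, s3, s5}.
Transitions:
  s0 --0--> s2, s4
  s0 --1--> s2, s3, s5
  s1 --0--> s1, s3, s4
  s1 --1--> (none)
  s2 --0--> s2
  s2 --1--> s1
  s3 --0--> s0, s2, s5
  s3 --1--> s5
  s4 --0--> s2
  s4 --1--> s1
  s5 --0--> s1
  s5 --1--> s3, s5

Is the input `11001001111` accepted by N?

accepted

Start: {s0}
read 1: {s2, s3, s5}
read 1: {s1, s3, s5}
read 0: {s0, s1, s2, s3, s4, s5}
read 0: {s0, s1, s2, s3, s4, s5}
read 1: {s1, s2, s3, s5}
read 0: {s0, s1, s2, s3, s4, s5}
read 0: {s0, s1, s2, s3, s4, s5}
read 1: {s1, s2, s3, s5}
read 1: {s1, s3, s5}
read 1: {s3, s5}
read 1: {s3, s5}
Reachable ∩ accepting = {s3, s5} — nonempty.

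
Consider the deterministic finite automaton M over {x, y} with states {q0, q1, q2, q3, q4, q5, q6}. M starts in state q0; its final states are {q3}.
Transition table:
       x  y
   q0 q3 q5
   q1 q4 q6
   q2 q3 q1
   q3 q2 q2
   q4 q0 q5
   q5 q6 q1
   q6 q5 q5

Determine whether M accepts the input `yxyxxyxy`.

q0 --y--> q5
q5 --x--> q6
q6 --y--> q5
q5 --x--> q6
q6 --x--> q5
q5 --y--> q1
q1 --x--> q4
q4 --y--> q5
End in state q5, which is not an accepting state.

rejected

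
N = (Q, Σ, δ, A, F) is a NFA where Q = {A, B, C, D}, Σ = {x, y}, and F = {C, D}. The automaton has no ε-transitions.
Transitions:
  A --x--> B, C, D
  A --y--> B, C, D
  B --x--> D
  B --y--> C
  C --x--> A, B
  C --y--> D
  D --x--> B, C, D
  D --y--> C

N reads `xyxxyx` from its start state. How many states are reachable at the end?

4

Start: {A}
read x: {B, C, D}
read y: {C, D}
read x: {A, B, C, D}
read x: {A, B, C, D}
read y: {B, C, D}
read x: {A, B, C, D}
Final reachable set {A, B, C, D} has 4 states.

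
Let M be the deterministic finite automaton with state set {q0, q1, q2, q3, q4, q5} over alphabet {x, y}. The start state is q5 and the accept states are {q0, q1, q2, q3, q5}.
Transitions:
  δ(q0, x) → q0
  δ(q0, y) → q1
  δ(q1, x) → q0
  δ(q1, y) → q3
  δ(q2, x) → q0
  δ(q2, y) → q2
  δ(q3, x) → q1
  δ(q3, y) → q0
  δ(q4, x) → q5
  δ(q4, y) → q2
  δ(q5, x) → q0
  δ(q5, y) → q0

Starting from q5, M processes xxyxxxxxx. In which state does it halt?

q0

q5 --x--> q0
q0 --x--> q0
q0 --y--> q1
q1 --x--> q0
q0 --x--> q0
q0 --x--> q0
q0 --x--> q0
q0 --x--> q0
q0 --x--> q0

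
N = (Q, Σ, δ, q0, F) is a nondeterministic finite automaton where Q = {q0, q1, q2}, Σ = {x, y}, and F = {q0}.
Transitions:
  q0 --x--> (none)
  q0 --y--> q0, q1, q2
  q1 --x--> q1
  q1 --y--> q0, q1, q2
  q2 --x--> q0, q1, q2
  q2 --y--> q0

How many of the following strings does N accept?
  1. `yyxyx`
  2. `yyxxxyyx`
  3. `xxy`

`yyxyx`: accepted
`yyxxxyyx`: accepted
`xxy`: rejected

2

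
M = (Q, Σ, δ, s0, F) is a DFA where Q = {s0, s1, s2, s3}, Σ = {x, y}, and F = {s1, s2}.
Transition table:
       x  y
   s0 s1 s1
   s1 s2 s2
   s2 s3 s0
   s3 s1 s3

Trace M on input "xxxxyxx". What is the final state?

s0 --x--> s1
s1 --x--> s2
s2 --x--> s3
s3 --x--> s1
s1 --y--> s2
s2 --x--> s3
s3 --x--> s1

s1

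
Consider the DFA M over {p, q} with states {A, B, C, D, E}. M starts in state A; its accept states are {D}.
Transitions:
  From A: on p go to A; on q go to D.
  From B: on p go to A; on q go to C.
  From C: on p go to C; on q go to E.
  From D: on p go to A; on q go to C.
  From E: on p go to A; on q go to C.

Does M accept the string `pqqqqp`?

rejected

A --p--> A
A --q--> D
D --q--> C
C --q--> E
E --q--> C
C --p--> C
End in state C, which is not an accepting state.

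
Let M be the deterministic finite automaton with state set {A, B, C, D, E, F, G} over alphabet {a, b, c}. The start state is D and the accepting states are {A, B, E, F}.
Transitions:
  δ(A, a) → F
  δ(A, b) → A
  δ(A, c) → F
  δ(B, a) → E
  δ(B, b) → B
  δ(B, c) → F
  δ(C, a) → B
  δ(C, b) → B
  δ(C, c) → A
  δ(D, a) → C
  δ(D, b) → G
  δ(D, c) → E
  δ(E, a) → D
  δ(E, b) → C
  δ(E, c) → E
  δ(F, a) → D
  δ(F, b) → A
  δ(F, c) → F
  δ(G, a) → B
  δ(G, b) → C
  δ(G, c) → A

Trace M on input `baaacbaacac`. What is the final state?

D --b--> G
G --a--> B
B --a--> E
E --a--> D
D --c--> E
E --b--> C
C --a--> B
B --a--> E
E --c--> E
E --a--> D
D --c--> E

E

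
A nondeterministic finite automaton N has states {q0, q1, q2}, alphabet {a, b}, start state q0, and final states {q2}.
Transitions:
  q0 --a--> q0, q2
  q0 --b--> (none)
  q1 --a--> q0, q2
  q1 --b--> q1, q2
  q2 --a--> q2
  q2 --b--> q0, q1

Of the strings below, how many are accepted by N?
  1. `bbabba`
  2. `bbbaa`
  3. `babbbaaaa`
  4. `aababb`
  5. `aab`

1

`bbabba`: rejected
`bbbaa`: rejected
`babbbaaaa`: rejected
`aababb`: accepted
`aab`: rejected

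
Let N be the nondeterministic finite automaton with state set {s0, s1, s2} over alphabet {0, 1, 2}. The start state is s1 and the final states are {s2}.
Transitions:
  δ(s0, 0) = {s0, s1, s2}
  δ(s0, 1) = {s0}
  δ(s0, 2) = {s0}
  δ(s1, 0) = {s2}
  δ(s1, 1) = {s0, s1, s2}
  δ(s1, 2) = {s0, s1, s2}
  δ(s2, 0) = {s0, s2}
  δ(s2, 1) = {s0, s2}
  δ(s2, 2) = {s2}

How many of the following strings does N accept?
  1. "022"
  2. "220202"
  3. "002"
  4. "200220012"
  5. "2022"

"022": accepted
"220202": accepted
"002": accepted
"200220012": accepted
"2022": accepted

5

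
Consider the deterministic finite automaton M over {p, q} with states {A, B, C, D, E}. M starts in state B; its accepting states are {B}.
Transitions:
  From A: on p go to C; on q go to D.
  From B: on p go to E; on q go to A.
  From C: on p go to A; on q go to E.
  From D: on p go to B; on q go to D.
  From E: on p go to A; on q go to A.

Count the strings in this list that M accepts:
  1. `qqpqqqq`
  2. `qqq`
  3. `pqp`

0

`qqpqqqq`: rejected
`qqq`: rejected
`pqp`: rejected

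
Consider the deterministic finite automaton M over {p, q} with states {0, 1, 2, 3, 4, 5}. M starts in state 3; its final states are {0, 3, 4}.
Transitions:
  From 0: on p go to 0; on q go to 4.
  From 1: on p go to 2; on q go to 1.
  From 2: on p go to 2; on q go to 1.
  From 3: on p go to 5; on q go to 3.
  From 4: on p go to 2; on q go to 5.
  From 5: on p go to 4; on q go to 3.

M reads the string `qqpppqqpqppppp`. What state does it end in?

2

3 --q--> 3
3 --q--> 3
3 --p--> 5
5 --p--> 4
4 --p--> 2
2 --q--> 1
1 --q--> 1
1 --p--> 2
2 --q--> 1
1 --p--> 2
2 --p--> 2
2 --p--> 2
2 --p--> 2
2 --p--> 2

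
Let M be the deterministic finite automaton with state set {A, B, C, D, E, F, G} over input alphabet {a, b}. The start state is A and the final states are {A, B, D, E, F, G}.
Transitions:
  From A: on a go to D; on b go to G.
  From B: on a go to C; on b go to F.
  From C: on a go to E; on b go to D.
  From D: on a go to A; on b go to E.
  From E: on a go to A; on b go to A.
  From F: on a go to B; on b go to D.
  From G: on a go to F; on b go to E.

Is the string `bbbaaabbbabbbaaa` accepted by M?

A --b--> G
G --b--> E
E --b--> A
A --a--> D
D --a--> A
A --a--> D
D --b--> E
E --b--> A
A --b--> G
G --a--> F
F --b--> D
D --b--> E
E --b--> A
A --a--> D
D --a--> A
A --a--> D
End in state D, which is an accepting state.

accepted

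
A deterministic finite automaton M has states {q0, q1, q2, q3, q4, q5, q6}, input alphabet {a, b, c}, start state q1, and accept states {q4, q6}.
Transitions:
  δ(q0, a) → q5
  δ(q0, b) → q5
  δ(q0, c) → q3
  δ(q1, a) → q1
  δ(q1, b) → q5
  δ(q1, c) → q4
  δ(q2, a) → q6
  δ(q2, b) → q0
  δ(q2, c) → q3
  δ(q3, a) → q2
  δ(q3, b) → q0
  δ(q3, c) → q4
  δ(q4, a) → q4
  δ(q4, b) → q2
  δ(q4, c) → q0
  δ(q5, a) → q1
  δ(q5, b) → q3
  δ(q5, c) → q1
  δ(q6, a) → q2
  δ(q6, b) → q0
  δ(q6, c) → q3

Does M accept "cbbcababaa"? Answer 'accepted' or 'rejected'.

q1 --c--> q4
q4 --b--> q2
q2 --b--> q0
q0 --c--> q3
q3 --a--> q2
q2 --b--> q0
q0 --a--> q5
q5 --b--> q3
q3 --a--> q2
q2 --a--> q6
End in state q6, which is an accepting state.

accepted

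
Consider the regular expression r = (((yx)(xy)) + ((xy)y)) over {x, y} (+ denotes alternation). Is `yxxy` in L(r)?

yes

The left alternative ((yx)(xy)) matches yxxy.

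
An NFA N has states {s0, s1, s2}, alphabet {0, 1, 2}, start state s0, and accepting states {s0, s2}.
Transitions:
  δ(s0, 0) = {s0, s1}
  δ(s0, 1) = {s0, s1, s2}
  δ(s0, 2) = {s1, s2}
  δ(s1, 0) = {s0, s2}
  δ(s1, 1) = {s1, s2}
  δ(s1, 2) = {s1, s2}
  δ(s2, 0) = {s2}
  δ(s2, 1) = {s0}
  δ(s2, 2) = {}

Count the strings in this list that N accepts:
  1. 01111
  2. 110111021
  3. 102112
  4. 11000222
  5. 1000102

5

01111: accepted
110111021: accepted
102112: accepted
11000222: accepted
1000102: accepted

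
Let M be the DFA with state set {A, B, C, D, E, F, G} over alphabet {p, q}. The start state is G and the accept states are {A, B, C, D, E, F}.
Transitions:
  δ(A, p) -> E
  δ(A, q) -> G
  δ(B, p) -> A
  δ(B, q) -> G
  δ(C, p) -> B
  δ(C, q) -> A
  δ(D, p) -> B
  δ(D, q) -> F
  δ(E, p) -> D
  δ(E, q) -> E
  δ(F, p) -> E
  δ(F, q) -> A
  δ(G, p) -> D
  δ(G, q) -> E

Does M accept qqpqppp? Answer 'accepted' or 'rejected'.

G --q--> E
E --q--> E
E --p--> D
D --q--> F
F --p--> E
E --p--> D
D --p--> B
End in state B, which is an accepting state.

accepted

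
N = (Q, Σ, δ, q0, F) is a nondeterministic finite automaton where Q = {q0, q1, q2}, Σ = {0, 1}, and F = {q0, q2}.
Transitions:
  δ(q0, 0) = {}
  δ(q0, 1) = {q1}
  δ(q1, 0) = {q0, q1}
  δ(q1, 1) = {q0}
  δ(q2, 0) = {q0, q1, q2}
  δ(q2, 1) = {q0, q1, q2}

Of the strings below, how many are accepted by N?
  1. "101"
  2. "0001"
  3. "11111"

"101": accepted
"0001": rejected
"11111": rejected

1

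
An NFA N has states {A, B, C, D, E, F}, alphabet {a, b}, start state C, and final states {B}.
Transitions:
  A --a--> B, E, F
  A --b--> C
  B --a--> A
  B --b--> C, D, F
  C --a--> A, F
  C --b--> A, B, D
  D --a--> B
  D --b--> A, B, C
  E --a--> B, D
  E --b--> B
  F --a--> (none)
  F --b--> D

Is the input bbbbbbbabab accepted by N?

rejected

Start: {C}
read b: {A, B, D}
read b: {A, B, C, D, F}
read b: {A, B, C, D, F}
read b: {A, B, C, D, F}
read b: {A, B, C, D, F}
read b: {A, B, C, D, F}
read b: {A, B, C, D, F}
read a: {A, B, E, F}
read b: {B, C, D, F}
read a: {A, B, F}
read b: {C, D, F}
Reachable ∩ accepting = {} — empty.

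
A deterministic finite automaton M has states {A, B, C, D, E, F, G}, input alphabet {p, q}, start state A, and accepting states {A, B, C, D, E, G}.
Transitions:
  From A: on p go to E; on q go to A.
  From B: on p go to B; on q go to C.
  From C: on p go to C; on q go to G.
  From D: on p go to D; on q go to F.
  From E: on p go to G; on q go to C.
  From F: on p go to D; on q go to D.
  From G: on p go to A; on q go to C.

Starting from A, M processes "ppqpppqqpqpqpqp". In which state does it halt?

C

A --p--> E
E --p--> G
G --q--> C
C --p--> C
C --p--> C
C --p--> C
C --q--> G
G --q--> C
C --p--> C
C --q--> G
G --p--> A
A --q--> A
A --p--> E
E --q--> C
C --p--> C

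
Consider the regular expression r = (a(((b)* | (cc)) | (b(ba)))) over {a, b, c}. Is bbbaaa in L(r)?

No split of bbbaaa into u·v has a matching u and (((b)*|(cc))|(b(ba))) matching v.

no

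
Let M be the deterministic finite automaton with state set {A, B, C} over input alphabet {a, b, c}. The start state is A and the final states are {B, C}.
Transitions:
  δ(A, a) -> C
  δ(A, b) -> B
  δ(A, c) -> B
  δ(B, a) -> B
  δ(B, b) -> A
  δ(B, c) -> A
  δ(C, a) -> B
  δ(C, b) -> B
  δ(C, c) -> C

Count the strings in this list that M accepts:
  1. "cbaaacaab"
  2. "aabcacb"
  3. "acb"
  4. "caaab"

"cbaaacaab": rejected
"aabcacb": accepted
"acb": accepted
"caaab": rejected

2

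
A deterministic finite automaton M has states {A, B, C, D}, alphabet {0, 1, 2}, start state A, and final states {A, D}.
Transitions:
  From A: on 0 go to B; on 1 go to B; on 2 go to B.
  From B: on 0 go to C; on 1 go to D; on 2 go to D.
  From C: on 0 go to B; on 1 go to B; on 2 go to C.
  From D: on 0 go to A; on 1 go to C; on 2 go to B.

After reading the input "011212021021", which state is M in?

D

A --0--> B
B --1--> D
D --1--> C
C --2--> C
C --1--> B
B --2--> D
D --0--> A
A --2--> B
B --1--> D
D --0--> A
A --2--> B
B --1--> D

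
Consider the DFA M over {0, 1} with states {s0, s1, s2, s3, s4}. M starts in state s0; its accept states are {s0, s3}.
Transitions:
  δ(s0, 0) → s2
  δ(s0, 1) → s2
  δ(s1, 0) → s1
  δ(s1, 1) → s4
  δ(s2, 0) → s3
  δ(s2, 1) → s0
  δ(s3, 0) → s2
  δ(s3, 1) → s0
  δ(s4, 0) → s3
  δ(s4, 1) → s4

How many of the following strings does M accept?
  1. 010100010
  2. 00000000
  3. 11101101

010100010: rejected
00000000: accepted
11101101: accepted

2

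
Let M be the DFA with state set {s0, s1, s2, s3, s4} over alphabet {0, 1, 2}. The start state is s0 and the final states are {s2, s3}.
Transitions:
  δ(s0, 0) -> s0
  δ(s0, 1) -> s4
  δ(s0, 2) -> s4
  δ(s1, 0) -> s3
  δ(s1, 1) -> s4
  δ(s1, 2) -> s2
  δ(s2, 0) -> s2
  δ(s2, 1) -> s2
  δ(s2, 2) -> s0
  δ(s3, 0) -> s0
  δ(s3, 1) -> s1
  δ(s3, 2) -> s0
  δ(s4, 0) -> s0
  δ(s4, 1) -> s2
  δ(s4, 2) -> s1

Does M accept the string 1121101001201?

s0 --1--> s4
s4 --1--> s2
s2 --2--> s0
s0 --1--> s4
s4 --1--> s2
s2 --0--> s2
s2 --1--> s2
s2 --0--> s2
s2 --0--> s2
s2 --1--> s2
s2 --2--> s0
s0 --0--> s0
s0 --1--> s4
End in state s4, which is not an accepting state.

rejected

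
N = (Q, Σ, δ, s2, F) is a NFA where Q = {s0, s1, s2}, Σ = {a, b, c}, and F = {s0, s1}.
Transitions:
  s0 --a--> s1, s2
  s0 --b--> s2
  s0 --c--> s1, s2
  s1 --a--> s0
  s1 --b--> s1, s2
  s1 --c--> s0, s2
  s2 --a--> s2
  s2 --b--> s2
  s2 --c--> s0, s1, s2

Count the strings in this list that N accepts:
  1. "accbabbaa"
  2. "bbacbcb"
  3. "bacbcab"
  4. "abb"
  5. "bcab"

"accbabbaa": rejected
"bbacbcb": accepted
"bacbcab": accepted
"abb": rejected
"bcab": accepted

3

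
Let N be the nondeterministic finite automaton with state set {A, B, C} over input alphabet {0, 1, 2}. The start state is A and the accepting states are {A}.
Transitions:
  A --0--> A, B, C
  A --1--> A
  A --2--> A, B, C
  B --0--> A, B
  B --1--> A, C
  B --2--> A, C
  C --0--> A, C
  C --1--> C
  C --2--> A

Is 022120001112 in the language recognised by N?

Start: {A}
read 0: {A, B, C}
read 2: {A, B, C}
read 2: {A, B, C}
read 1: {A, C}
read 2: {A, B, C}
read 0: {A, B, C}
read 0: {A, B, C}
read 0: {A, B, C}
read 1: {A, C}
read 1: {A, C}
read 1: {A, C}
read 2: {A, B, C}
Reachable ∩ accepting = {A} — nonempty.

accepted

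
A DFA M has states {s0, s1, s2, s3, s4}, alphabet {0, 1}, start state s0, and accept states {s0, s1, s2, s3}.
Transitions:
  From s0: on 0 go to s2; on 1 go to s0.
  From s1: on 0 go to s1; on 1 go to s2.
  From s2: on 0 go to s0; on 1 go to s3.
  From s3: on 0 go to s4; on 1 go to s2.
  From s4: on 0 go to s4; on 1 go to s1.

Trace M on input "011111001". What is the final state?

s1

s0 --0--> s2
s2 --1--> s3
s3 --1--> s2
s2 --1--> s3
s3 --1--> s2
s2 --1--> s3
s3 --0--> s4
s4 --0--> s4
s4 --1--> s1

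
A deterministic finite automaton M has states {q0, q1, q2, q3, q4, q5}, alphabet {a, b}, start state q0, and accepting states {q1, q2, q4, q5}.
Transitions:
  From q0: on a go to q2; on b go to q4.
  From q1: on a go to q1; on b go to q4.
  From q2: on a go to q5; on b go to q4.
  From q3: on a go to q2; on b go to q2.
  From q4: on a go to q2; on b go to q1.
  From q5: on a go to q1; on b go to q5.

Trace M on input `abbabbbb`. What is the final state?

q0 --a--> q2
q2 --b--> q4
q4 --b--> q1
q1 --a--> q1
q1 --b--> q4
q4 --b--> q1
q1 --b--> q4
q4 --b--> q1

q1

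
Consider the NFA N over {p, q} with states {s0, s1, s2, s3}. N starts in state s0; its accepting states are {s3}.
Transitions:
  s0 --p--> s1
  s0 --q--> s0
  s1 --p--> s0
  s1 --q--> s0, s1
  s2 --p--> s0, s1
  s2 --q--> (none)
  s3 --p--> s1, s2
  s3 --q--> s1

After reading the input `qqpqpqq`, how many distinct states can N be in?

2

Start: {s0}
read q: {s0}
read q: {s0}
read p: {s1}
read q: {s0, s1}
read p: {s0, s1}
read q: {s0, s1}
read q: {s0, s1}
Final reachable set {s0, s1} has 2 states.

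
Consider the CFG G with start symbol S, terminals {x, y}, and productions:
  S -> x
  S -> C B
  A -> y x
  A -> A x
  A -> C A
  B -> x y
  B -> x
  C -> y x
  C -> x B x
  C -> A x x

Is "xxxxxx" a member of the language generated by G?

no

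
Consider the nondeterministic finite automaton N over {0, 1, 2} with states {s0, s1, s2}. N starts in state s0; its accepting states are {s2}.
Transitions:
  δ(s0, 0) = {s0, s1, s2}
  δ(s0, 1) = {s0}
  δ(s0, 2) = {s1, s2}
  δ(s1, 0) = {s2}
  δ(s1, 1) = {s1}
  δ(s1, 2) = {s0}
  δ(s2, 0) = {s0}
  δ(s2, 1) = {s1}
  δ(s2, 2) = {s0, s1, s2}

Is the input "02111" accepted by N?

rejected

Start: {s0}
read 0: {s0, s1, s2}
read 2: {s0, s1, s2}
read 1: {s0, s1}
read 1: {s0, s1}
read 1: {s0, s1}
Reachable ∩ accepting = {} — empty.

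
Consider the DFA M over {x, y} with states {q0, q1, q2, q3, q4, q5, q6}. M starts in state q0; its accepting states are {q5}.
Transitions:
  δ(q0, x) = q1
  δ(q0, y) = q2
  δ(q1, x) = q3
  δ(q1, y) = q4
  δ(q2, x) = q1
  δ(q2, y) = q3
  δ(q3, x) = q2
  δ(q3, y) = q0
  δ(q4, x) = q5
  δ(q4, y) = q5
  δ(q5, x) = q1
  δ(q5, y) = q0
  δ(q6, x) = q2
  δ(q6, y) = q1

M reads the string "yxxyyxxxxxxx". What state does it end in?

q0 --y--> q2
q2 --x--> q1
q1 --x--> q3
q3 --y--> q0
q0 --y--> q2
q2 --x--> q1
q1 --x--> q3
q3 --x--> q2
q2 --x--> q1
q1 --x--> q3
q3 --x--> q2
q2 --x--> q1

q1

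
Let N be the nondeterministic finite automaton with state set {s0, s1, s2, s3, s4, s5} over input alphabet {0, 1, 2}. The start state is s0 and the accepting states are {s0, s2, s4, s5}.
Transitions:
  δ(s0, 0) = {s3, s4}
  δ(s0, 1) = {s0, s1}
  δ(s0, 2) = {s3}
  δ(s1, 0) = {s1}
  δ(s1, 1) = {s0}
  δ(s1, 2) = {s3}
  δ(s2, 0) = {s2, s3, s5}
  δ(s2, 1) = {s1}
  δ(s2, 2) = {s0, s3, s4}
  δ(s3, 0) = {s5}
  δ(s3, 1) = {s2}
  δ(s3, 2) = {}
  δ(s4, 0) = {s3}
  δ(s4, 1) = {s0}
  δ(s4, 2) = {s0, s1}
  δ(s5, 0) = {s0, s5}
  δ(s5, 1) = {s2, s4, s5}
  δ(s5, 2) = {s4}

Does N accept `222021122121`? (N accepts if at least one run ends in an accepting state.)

rejected

Start: {s0}
read 2: {s3}
read 2: {}
The reachable set is empty and stays empty for the remaining 10 symbols.
Reachable ∩ accepting = {} — empty.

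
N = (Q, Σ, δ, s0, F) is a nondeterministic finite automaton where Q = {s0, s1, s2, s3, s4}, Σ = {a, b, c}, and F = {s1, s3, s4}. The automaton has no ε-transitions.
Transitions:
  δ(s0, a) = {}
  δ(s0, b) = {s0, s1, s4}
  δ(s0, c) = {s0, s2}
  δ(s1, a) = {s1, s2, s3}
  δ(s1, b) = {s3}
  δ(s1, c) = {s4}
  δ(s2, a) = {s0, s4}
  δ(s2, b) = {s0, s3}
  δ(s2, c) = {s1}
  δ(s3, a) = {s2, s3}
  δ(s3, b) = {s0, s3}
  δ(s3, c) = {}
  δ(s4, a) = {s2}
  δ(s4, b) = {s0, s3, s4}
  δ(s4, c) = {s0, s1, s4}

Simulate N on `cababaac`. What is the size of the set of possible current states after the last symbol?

4

Start: {s0}
read c: {s0, s2}
read a: {s0, s4}
read b: {s0, s1, s3, s4}
read a: {s1, s2, s3}
read b: {s0, s3}
read a: {s2, s3}
read a: {s0, s2, s3, s4}
read c: {s0, s1, s2, s4}
Final reachable set {s0, s1, s2, s4} has 4 states.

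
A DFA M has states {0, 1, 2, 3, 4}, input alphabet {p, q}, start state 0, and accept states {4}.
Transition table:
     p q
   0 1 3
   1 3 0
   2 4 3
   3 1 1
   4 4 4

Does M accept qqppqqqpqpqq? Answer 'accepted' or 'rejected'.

0 --q--> 3
3 --q--> 1
1 --p--> 3
3 --p--> 1
1 --q--> 0
0 --q--> 3
3 --q--> 1
1 --p--> 3
3 --q--> 1
1 --p--> 3
3 --q--> 1
1 --q--> 0
End in state 0, which is not an accepting state.

rejected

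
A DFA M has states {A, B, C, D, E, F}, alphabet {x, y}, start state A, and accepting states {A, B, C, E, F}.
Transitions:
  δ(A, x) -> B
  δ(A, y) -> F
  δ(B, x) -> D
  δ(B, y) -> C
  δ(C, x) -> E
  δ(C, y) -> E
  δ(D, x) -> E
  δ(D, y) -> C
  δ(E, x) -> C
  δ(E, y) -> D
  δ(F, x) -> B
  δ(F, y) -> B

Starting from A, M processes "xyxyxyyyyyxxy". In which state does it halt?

A --x--> B
B --y--> C
C --x--> E
E --y--> D
D --x--> E
E --y--> D
D --y--> C
C --y--> E
E --y--> D
D --y--> C
C --x--> E
E --x--> C
C --y--> E

E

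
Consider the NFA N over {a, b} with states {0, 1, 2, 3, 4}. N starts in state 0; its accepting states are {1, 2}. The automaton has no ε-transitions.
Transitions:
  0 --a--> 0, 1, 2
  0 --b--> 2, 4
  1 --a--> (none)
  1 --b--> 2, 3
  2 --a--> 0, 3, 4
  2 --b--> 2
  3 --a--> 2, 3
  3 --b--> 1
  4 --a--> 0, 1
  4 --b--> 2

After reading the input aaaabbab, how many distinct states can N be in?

3

Start: {0}
read a: {0, 1, 2}
read a: {0, 1, 2, 3, 4}
read a: {0, 1, 2, 3, 4}
read a: {0, 1, 2, 3, 4}
read b: {1, 2, 3, 4}
read b: {1, 2, 3}
read a: {0, 2, 3, 4}
read b: {1, 2, 4}
Final reachable set {1, 2, 4} has 3 states.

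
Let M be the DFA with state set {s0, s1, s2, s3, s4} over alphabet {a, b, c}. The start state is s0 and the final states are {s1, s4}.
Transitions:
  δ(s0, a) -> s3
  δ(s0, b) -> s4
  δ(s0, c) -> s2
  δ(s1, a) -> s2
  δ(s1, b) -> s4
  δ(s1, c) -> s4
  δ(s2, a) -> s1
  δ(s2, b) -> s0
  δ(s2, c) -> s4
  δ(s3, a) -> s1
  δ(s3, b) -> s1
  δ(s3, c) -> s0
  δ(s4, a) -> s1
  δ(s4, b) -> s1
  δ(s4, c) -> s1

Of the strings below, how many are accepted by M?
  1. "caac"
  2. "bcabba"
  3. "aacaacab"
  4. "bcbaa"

"caac": accepted
"bcabba": accepted
"aacaacab": accepted
"bcbaa": rejected

3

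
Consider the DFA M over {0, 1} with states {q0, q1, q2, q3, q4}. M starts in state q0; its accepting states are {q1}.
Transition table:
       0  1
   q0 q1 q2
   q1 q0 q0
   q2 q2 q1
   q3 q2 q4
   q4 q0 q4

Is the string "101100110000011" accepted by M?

q0 --1--> q2
q2 --0--> q2
q2 --1--> q1
q1 --1--> q0
q0 --0--> q1
q1 --0--> q0
q0 --1--> q2
q2 --1--> q1
q1 --0--> q0
q0 --0--> q1
q1 --0--> q0
q0 --0--> q1
q1 --0--> q0
q0 --1--> q2
q2 --1--> q1
End in state q1, which is an accepting state.

accepted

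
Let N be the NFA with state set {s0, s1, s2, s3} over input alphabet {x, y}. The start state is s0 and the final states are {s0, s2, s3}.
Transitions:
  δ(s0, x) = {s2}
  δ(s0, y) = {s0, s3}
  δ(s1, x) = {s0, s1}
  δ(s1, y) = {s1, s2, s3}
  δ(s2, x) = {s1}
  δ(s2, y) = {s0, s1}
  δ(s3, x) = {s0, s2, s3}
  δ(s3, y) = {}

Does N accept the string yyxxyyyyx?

Start: {s0}
read y: {s0, s3}
read y: {s0, s3}
read x: {s0, s2, s3}
read x: {s0, s1, s2, s3}
read y: {s0, s1, s2, s3}
read y: {s0, s1, s2, s3}
read y: {s0, s1, s2, s3}
read y: {s0, s1, s2, s3}
read x: {s0, s1, s2, s3}
Reachable ∩ accepting = {s0, s2, s3} — nonempty.

accepted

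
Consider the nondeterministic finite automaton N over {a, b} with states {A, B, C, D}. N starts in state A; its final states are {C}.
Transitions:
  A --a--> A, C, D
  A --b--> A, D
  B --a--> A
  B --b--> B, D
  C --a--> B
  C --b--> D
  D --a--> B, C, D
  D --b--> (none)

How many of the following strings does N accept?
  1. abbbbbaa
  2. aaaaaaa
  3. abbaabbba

abbbbbaa: accepted
aaaaaaa: accepted
abbaabbba: accepted

3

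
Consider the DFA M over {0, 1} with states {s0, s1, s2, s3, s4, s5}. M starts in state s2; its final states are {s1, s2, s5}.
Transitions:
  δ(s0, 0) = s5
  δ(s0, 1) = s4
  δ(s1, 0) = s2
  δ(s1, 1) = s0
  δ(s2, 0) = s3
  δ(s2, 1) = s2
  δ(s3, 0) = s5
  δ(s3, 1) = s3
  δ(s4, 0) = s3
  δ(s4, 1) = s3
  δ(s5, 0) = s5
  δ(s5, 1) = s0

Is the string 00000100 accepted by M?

s2 --0--> s3
s3 --0--> s5
s5 --0--> s5
s5 --0--> s5
s5 --0--> s5
s5 --1--> s0
s0 --0--> s5
s5 --0--> s5
End in state s5, which is an accepting state.

accepted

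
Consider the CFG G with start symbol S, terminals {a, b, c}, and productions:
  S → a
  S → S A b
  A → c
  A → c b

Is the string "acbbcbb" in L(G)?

yes

S ⇒ SAb ⇒ SAbAb ⇒ aAbAb ⇒ acbbAb ⇒ acbbcbb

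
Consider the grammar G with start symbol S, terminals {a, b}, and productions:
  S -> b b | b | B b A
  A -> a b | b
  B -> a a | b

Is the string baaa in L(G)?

no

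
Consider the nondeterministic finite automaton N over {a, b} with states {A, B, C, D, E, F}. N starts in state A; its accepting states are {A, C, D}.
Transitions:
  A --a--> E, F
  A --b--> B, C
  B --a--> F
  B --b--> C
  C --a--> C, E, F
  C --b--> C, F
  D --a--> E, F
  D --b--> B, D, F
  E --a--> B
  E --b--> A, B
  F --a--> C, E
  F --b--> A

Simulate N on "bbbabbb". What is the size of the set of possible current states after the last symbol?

Start: {A}
read b: {B, C}
read b: {C, F}
read b: {A, C, F}
read a: {C, E, F}
read b: {A, B, C, F}
read b: {A, B, C, F}
read b: {A, B, C, F}
Final reachable set {A, B, C, F} has 4 states.

4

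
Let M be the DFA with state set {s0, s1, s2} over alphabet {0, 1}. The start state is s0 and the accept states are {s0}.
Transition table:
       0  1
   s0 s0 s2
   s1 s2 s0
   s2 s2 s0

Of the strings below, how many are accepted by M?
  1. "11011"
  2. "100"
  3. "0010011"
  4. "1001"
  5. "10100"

"11011": accepted
"100": rejected
"0010011": rejected
"1001": accepted
"10100": accepted

3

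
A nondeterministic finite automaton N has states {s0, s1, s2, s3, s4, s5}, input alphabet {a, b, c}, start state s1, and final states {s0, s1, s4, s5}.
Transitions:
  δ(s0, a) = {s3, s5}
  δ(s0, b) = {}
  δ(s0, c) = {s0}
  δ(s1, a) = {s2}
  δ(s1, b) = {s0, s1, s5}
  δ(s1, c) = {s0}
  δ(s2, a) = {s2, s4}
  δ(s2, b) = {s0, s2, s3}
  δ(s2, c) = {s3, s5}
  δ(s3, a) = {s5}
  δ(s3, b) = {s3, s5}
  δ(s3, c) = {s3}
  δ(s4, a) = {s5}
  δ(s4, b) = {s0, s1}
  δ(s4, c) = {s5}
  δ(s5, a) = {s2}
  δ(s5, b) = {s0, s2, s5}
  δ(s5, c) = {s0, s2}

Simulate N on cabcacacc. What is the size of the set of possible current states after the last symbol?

4

Start: {s1}
read c: {s0}
read a: {s3, s5}
read b: {s0, s2, s3, s5}
read c: {s0, s2, s3, s5}
read a: {s2, s3, s4, s5}
read c: {s0, s2, s3, s5}
read a: {s2, s3, s4, s5}
read c: {s0, s2, s3, s5}
read c: {s0, s2, s3, s5}
Final reachable set {s0, s2, s3, s5} has 4 states.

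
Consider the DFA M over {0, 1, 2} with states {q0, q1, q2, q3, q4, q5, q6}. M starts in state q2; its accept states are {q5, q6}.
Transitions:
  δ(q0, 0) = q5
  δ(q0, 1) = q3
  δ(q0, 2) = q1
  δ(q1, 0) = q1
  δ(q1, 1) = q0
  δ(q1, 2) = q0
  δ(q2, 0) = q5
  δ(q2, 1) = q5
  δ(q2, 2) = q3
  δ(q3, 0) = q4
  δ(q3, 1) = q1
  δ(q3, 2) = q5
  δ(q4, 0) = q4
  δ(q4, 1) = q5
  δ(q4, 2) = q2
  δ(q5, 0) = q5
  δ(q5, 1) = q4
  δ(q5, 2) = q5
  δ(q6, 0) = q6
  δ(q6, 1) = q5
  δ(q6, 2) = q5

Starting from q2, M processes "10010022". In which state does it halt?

q2 --1--> q5
q5 --0--> q5
q5 --0--> q5
q5 --1--> q4
q4 --0--> q4
q4 --0--> q4
q4 --2--> q2
q2 --2--> q3

q3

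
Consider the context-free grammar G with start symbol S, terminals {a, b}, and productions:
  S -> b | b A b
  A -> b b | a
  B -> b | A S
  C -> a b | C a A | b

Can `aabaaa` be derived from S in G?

no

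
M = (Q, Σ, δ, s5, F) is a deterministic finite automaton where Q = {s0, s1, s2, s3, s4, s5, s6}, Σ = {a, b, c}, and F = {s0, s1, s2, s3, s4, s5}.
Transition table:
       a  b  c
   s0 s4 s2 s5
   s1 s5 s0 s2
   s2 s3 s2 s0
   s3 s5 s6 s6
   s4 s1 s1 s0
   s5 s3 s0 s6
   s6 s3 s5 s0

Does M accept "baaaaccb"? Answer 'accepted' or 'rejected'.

s5 --b--> s0
s0 --a--> s4
s4 --a--> s1
s1 --a--> s5
s5 --a--> s3
s3 --c--> s6
s6 --c--> s0
s0 --b--> s2
End in state s2, which is an accepting state.

accepted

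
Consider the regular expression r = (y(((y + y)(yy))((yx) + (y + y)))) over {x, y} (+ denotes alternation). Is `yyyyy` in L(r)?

Split as y·yyyy: y matches y and (((y+y)(yy))((yx)+(y+y))) matches yyyy.

yes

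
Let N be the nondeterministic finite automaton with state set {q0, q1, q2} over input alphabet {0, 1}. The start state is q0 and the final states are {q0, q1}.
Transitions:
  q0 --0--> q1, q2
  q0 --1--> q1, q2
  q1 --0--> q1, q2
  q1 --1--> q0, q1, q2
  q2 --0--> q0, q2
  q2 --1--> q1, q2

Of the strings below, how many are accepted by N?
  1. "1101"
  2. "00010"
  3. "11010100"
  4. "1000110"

4

"1101": accepted
"00010": accepted
"11010100": accepted
"1000110": accepted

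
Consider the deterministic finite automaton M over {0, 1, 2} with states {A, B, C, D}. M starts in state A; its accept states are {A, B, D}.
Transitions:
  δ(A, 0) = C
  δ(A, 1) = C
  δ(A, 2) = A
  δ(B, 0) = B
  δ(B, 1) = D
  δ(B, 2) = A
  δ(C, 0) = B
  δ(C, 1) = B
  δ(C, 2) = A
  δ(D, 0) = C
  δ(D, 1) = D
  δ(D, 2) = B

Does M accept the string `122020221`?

A --1--> C
C --2--> A
A --2--> A
A --0--> C
C --2--> A
A --0--> C
C --2--> A
A --2--> A
A --1--> C
End in state C, which is not an accepting state.

rejected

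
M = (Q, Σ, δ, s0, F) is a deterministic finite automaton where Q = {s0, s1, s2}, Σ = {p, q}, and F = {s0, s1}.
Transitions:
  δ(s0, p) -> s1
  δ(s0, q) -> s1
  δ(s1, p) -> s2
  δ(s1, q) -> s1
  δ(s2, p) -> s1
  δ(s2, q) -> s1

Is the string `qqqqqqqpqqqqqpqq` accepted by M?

accepted

s0 --q--> s1
s1 --q--> s1
s1 --q--> s1
s1 --q--> s1
s1 --q--> s1
s1 --q--> s1
s1 --q--> s1
s1 --p--> s2
s2 --q--> s1
s1 --q--> s1
s1 --q--> s1
s1 --q--> s1
s1 --q--> s1
s1 --p--> s2
s2 --q--> s1
s1 --q--> s1
End in state s1, which is an accepting state.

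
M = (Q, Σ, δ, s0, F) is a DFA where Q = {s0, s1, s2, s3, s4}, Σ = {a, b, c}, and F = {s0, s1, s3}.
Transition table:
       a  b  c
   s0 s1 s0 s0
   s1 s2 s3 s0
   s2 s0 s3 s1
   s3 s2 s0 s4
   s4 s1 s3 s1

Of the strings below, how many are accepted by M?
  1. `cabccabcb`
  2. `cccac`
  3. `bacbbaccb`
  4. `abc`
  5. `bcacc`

`cabccabcb`: accepted
`cccac`: accepted
`bacbbaccb`: accepted
`abc`: rejected
`bcacc`: accepted

4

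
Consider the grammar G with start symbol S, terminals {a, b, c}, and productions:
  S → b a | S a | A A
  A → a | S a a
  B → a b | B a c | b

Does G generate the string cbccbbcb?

no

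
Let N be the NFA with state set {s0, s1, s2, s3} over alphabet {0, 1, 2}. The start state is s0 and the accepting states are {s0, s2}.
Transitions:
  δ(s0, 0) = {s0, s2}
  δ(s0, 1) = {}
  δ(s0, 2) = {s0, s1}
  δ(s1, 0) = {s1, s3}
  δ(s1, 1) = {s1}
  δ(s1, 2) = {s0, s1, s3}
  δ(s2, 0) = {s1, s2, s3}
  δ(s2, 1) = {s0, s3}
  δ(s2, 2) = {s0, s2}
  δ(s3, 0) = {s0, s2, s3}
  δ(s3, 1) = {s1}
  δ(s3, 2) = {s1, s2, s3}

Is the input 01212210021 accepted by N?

Start: {s0}
read 0: {s0, s2}
read 1: {s0, s3}
read 2: {s0, s1, s2, s3}
read 1: {s0, s1, s3}
read 2: {s0, s1, s2, s3}
read 2: {s0, s1, s2, s3}
read 1: {s0, s1, s3}
read 0: {s0, s1, s2, s3}
read 0: {s0, s1, s2, s3}
read 2: {s0, s1, s2, s3}
read 1: {s0, s1, s3}
Reachable ∩ accepting = {s0} — nonempty.

accepted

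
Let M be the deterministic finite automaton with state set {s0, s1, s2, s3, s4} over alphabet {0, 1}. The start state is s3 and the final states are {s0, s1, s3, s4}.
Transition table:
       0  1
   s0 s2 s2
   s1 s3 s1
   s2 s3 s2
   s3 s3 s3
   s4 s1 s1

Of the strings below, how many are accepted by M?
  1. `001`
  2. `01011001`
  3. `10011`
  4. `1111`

4

`001`: accepted
`01011001`: accepted
`10011`: accepted
`1111`: accepted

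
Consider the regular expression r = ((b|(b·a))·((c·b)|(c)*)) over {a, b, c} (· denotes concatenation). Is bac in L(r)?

yes

Split as ba·c: (b|(b·a)) matches ba and ((c·b)|(c)*) matches c.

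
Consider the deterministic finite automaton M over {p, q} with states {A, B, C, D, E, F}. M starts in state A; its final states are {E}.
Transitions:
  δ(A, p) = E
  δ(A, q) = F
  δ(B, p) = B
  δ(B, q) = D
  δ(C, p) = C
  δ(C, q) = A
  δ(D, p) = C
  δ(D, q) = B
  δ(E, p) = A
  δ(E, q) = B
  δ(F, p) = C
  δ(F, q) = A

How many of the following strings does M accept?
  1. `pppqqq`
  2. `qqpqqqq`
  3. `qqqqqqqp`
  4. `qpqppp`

1

`pppqqq`: rejected
`qqpqqqq`: rejected
`qqqqqqqp`: rejected
`qpqppp`: accepted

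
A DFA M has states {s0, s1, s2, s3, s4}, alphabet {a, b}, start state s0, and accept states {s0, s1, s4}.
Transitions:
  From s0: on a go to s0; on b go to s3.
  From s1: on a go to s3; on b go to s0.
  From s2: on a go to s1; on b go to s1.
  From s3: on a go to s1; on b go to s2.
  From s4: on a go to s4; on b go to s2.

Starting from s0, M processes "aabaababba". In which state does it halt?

s1

s0 --a--> s0
s0 --a--> s0
s0 --b--> s3
s3 --a--> s1
s1 --a--> s3
s3 --b--> s2
s2 --a--> s1
s1 --b--> s0
s0 --b--> s3
s3 --a--> s1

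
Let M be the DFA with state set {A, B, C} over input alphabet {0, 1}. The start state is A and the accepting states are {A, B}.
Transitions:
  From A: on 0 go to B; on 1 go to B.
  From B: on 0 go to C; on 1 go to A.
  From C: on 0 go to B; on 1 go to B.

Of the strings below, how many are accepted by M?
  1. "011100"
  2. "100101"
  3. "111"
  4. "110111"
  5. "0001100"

"011100": rejected
"100101": accepted
"111": accepted
"110111": accepted
"0001100": accepted

4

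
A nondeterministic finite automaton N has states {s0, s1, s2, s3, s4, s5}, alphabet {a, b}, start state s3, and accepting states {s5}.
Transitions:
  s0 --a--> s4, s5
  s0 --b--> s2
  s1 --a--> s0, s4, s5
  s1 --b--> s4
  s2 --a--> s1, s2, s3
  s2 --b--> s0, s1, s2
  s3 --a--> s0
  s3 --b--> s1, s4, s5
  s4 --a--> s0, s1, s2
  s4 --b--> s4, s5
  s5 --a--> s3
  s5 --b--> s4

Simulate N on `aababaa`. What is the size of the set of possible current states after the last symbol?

Start: {s3}
read a: {s0}
read a: {s4, s5}
read b: {s4, s5}
read a: {s0, s1, s2, s3}
read b: {s0, s1, s2, s4, s5}
read a: {s0, s1, s2, s3, s4, s5}
read a: {s0, s1, s2, s3, s4, s5}
Final reachable set {s0, s1, s2, s3, s4, s5} has 6 states.

6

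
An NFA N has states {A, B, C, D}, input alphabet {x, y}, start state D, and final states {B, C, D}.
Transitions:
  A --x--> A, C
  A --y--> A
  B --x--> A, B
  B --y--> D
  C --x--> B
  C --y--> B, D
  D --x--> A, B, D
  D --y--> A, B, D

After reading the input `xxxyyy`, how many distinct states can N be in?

3

Start: {D}
read x: {A, B, D}
read x: {A, B, C, D}
read x: {A, B, C, D}
read y: {A, B, D}
read y: {A, B, D}
read y: {A, B, D}
Final reachable set {A, B, D} has 3 states.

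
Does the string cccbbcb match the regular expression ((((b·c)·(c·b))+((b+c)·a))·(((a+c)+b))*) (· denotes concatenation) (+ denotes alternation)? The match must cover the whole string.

No split of cccbbcb into u·v has (((b·c)·(c·b))+((b+c)·a)) matching u and (((a+c)+b))* matching v.

no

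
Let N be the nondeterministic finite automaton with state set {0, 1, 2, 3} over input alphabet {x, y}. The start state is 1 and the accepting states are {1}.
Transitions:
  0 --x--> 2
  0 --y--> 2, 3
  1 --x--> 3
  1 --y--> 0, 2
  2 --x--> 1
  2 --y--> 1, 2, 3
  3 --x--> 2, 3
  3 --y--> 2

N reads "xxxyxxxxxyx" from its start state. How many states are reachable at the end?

3

Start: {1}
read x: {3}
read x: {2, 3}
read x: {1, 2, 3}
read y: {0, 1, 2, 3}
read x: {1, 2, 3}
read x: {1, 2, 3}
read x: {1, 2, 3}
read x: {1, 2, 3}
read x: {1, 2, 3}
read y: {0, 1, 2, 3}
read x: {1, 2, 3}
Final reachable set {1, 2, 3} has 3 states.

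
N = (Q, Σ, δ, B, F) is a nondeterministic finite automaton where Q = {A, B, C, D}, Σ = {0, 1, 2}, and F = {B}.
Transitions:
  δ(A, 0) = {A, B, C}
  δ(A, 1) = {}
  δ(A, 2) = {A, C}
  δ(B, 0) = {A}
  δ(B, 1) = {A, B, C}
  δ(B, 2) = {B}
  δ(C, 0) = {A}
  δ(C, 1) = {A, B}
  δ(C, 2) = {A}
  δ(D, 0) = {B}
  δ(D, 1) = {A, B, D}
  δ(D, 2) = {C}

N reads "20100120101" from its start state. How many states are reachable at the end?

Start: {B}
read 2: {B}
read 0: {A}
read 1: {}
The reachable set is empty and stays empty for the remaining 8 symbols.
Final reachable set {} has 0 states.

0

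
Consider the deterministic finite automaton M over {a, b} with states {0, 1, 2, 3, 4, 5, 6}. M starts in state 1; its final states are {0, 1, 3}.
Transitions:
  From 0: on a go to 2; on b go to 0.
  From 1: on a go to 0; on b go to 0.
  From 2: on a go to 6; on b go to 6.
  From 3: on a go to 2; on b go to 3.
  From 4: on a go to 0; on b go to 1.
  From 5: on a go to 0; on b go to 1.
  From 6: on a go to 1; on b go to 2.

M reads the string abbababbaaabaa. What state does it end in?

1 --a--> 0
0 --b--> 0
0 --b--> 0
0 --a--> 2
2 --b--> 6
6 --a--> 1
1 --b--> 0
0 --b--> 0
0 --a--> 2
2 --a--> 6
6 --a--> 1
1 --b--> 0
0 --a--> 2
2 --a--> 6

6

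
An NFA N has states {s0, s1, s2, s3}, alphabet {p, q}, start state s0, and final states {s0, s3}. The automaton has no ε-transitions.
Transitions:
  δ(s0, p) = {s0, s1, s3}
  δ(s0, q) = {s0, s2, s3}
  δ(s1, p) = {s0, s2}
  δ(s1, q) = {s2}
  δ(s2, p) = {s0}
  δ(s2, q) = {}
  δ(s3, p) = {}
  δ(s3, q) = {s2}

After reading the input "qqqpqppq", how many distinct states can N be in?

3

Start: {s0}
read q: {s0, s2, s3}
read q: {s0, s2, s3}
read q: {s0, s2, s3}
read p: {s0, s1, s3}
read q: {s0, s2, s3}
read p: {s0, s1, s3}
read p: {s0, s1, s2, s3}
read q: {s0, s2, s3}
Final reachable set {s0, s2, s3} has 3 states.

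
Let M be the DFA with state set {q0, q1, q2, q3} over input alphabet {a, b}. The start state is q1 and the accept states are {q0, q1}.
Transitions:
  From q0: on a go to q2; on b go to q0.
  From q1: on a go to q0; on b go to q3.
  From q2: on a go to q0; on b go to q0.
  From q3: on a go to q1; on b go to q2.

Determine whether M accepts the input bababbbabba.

rejected

q1 --b--> q3
q3 --a--> q1
q1 --b--> q3
q3 --a--> q1
q1 --b--> q3
q3 --b--> q2
q2 --b--> q0
q0 --a--> q2
q2 --b--> q0
q0 --b--> q0
q0 --a--> q2
End in state q2, which is not an accepting state.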